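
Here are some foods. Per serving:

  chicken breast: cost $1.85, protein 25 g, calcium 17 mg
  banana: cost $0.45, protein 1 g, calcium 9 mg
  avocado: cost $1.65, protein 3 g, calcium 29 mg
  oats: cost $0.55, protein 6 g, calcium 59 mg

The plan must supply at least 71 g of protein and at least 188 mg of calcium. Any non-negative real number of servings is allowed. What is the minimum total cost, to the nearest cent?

$5.52

Compare the cost at each extreme point of the feasible region.
chicken breast only: max(71/25, 188/17) = 11.06 servings → $20.46.
banana only: max(71/1, 188/9) = 71 servings → $31.95.
avocado only: max(71/3, 188/29) = 23.67 servings → $39.05.
oats only: max(71/6, 188/59) = 11.83 servings → $6.51.
chicken breast + banana with both tight: 2.168 servings and 16.79 servings → $11.57.
chicken breast + avocado with both tight: 2.218 servings and 5.182 servings → $12.65.
chicken breast + oats with both tight: 2.229 servings and 2.544 servings → $5.52.
banana + avocado: intersection lies outside the first quadrant.
banana + oats with both targets exact would need a negative amount; discard.
avocado + oats: the both-tight solution has a negative serving — not a feasible corner.
Cheapest feasible corner: $5.52.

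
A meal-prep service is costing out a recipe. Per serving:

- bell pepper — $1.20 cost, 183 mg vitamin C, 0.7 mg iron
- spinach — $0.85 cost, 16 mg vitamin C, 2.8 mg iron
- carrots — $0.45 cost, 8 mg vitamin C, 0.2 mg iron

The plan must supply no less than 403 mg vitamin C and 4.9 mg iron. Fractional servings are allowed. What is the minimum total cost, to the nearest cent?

$3.56

Check every corner: each single food scaled to meet both minima, and each pair solved so both constraints bind.
bell pepper only: max(403/183, 4.9/0.7) = 7 servings → $8.40.
spinach only: max(403/16, 4.9/2.8) = 25.19 servings → $21.41.
carrots only: max(403/8, 4.9/0.2) = 50.38 servings → $22.67.
bell pepper + spinach with both tight: 2.095 servings and 1.226 servings → $3.56.
bell pepper + carrots with both tight: 1.335 servings and 19.83 servings → $10.52.
spinach + carrots with both targets exact would need a negative amount; discard.
Cheapest feasible corner: $3.56.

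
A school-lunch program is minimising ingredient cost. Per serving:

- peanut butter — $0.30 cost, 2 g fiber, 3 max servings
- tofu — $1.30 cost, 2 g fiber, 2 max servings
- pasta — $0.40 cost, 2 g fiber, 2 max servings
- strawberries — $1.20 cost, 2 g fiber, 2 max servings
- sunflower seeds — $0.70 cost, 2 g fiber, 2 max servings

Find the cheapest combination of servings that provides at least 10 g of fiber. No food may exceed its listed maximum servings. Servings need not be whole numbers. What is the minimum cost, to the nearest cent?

Cost per g of fiber: peanut butter $0.1500, pasta $0.2000, sunflower seeds $0.3500, strawberries $0.6000, tofu $0.6500.
Take 3 servings of peanut butter: +6.0 g fiber for $0.90 (total $0.90, still need 4.0 g).
Take 2 servings of pasta: +4.0 g fiber for $0.80 (total $1.70, still need 0.0 g).
Greedy by cheapest-per-g is optimal for a single linear constraint, so the minimum cost is $1.70.

$1.70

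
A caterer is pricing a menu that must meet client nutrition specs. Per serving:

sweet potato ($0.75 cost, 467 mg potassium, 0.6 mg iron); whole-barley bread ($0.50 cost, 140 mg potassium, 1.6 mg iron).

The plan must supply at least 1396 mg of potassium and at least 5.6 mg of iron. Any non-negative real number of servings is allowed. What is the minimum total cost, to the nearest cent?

$2.98

An LP optimum is at a vertex; with two nutrient constraints at most two foods are used. Check each candidate.
sweet potato only: max(1396/467, 5.6/0.6) = 9.333 servings → $7.00.
whole-barley bread only: max(1396/140, 5.6/1.6) = 9.971 servings → $4.99.
sweet potato + whole-barley bread with both tight: 2.186 servings and 2.68 servings → $2.98.
The minimum over all feasible corners is $2.98.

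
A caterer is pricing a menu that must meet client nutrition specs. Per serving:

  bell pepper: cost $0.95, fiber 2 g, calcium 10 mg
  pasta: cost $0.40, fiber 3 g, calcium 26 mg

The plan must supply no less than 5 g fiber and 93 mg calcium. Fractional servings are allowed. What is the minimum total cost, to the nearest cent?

$1.43

Two binding constraints pin down two serving amounts, so the optimal mix uses at most two foods. The candidates are each food alone (scaled to the tighter of fiber/calcium) and each pair with both constraints tight.
bell pepper only: max(5/2, 93/10) = 9.3 servings → $8.84.
pasta only: max(5/3, 93/26) = 3.577 servings → $1.43.
bell pepper + pasta: intersection lies outside the first quadrant.
The minimum over all feasible corners is $1.43.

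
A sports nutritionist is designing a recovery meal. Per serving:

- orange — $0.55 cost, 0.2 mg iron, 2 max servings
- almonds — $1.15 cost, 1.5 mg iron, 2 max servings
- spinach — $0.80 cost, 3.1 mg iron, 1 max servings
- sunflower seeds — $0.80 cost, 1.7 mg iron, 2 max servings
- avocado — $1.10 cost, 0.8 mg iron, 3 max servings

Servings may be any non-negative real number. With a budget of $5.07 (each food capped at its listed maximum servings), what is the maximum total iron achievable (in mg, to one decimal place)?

9.8 mg

Iron per dollar: spinach 3.875, sunflower seeds 2.125, almonds 1.304, avocado 0.7273, orange 0.3636.
Take 1 serving of spinach: spends $0.80, +3.1 mg iron (running total 3.1 mg).
Take 2 servings of sunflower seeds: spends $1.60, +3.4 mg iron (running total 6.5 mg).
Take 2 servings of almonds: spends $2.30, +3.0 mg iron (running total 9.5 mg).
Take 0.3364 servings of avocado: spends $0.37, +0.3 mg iron (running total 9.8 mg).
Filling greedily by iron-per-dollar is optimal for one linear limit, giving 9.8 mg.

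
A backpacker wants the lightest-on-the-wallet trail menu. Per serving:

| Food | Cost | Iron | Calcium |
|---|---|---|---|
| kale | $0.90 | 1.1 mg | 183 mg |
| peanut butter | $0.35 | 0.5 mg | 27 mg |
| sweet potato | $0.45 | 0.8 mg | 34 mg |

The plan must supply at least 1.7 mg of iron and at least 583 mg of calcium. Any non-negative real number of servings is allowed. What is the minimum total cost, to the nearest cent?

$2.87

Check every corner: each single food scaled to meet both minima, and each pair solved so both constraints bind.
kale only: max(1.7/1.1, 583/183) = 3.186 servings → $2.87.
peanut butter only: max(1.7/0.5, 583/27) = 21.59 servings → $7.56.
sweet potato only: max(1.7/0.8, 583/34) = 17.15 servings → $7.72.
kale + peanut butter: the both-tight solution has a negative serving — not a feasible corner.
kale + sweet potato with both targets exact would need a negative amount; discard.
peanut butter + sweet potato: intersection lies outside the first quadrant.
Cheapest feasible corner: $2.87.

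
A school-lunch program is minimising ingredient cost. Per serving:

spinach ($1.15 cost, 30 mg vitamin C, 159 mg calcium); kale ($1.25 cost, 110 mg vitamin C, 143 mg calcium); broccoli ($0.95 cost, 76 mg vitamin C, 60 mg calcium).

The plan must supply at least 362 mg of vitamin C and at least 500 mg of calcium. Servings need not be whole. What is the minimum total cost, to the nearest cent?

$4.31

For a min-cost LP with two ≥-constraints, a basic feasible solution has at most two positive variables.
spinach only: max(362/30, 500/159) = 12.07 servings → $13.88.
kale only: max(362/110, 500/143) = 3.497 servings → $4.37.
broccoli only: max(362/76, 500/60) = 8.333 servings → $7.92.
spinach + kale with both tight: 0.245 servings and 3.224 servings → $4.31.
spinach + broccoli with both tight: 1.583 servings and 4.138 servings → $5.75.
kale + broccoli with both targets exact would need a negative amount; discard.
Cheapest feasible corner: $4.31.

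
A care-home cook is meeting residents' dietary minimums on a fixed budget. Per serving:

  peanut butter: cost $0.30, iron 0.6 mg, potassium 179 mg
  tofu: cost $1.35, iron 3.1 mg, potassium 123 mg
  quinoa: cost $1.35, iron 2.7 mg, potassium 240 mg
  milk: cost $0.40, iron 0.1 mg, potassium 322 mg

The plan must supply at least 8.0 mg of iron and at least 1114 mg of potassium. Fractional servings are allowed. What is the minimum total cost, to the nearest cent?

Two binding constraints pin down two serving amounts, so the optimal mix uses at most two foods. The candidates are each food alone (scaled to the tighter of iron/potassium) and each pair with both constraints tight.
peanut butter only: max(8.0/0.6, 1114/179) = 13.33 servings → $4.00.
tofu only: max(8.0/3.1, 1114/123) = 9.057 servings → $12.23.
quinoa only: max(8.0/2.7, 1114/240) = 4.642 servings → $6.27.
milk only: max(8.0/0.1, 1114/322) = 80 servings → $32.00.
peanut butter + tofu with both tight: 5.133 servings and 1.587 servings → $3.68.
peanut butter + quinoa with both tight: 3.206 servings and 2.251 servings → $4.00.
peanut butter + milk: intersection lies outside the first quadrant.
tofu + quinoa with both targets exact would need a negative amount; discard.
tofu + milk with both tight: 2.5 servings and 2.505 servings → $4.38.
quinoa + milk with both tight: 2.915 servings and 1.287 servings → $4.45.
The minimum over all feasible corners is $3.68.

$3.68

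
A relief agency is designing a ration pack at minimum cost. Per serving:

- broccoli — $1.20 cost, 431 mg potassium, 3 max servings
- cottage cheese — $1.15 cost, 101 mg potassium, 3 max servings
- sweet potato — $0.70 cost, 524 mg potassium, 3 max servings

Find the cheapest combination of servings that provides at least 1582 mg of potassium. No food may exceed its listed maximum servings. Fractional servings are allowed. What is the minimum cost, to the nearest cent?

Cost per mg of potassium: sweet potato $0.0013, broccoli $0.0028, cottage cheese $0.0114.
Take 3 servings of sweet potato: +1572.0 mg potassium for $2.10 (total $2.10, still need 10.0 mg).
Take 0.0232 servings of broccoli: +10.0 mg potassium for $0.03 (total $2.13, still need 0.0 mg).
Greedy by cheapest-per-mg is optimal for a single linear constraint, so the minimum cost is $2.13.

$2.13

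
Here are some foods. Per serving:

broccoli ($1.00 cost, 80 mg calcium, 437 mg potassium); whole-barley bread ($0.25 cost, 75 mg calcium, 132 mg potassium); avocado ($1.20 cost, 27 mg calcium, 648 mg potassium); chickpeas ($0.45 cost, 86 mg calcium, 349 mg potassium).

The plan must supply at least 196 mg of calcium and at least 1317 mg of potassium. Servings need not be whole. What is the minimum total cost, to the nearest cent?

Check every corner: each single food scaled to meet both minima, and each pair solved so both constraints bind.
broccoli only: max(196/80, 1317/437) = 3.014 servings → $3.01.
whole-barley bread only: max(196/75, 1317/132) = 9.977 servings → $2.49.
avocado only: max(196/27, 1317/648) = 7.259 servings → $8.71.
chickpeas only: max(196/86, 1317/349) = 3.774 servings → $1.70.
broccoli + whole-barley bread with both targets exact would need a negative amount; discard.
broccoli + avocado with both tight: 2.284 servings and 0.4922 servings → $2.87.
broccoli + chickpeas with both targets exact would need a negative amount; discard.
whole-barley bread + avocado with both tight: 2.031 servings and 1.619 servings → $2.45.
whole-barley bread + chickpeas: the both-tight solution has a negative serving — not a feasible corner.
avocado + chickpeas with both tight: 0.9688 servings and 1.975 servings → $2.05.
So the least-cost plan costs $1.70.

$1.70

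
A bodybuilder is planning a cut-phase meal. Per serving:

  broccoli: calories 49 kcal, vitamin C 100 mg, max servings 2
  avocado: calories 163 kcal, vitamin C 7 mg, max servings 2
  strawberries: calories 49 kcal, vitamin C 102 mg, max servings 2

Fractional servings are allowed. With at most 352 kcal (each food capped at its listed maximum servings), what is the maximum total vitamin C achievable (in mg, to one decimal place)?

410.7 mg

Vitamin C per kcal: strawberries 2.082, broccoli 2.041, avocado 0.04294.
Take 2 servings of strawberries: uses 98 kcal, +204.0 mg vitamin C (running total 204.0 mg).
Take 2 servings of broccoli: uses 98 kcal, +200.0 mg vitamin C (running total 404.0 mg).
Take 0.9571 servings of avocado: uses 156 kcal, +6.7 mg vitamin C (running total 410.7 mg).
Filling greedily by vitamin C-per-kcal is optimal for one linear limit, giving 410.7 mg.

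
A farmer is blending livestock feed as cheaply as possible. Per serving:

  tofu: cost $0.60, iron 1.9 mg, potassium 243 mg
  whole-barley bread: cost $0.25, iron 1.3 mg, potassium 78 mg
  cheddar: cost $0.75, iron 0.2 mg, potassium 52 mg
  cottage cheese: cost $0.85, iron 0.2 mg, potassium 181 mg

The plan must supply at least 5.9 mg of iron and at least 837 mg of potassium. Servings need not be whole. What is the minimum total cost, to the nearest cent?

$2.07

Minimising a linear cost over {iron ≥ 5.9, potassium ≥ 837, servings ≥ 0} — the optimum is at a vertex, using one or two foods.
tofu only: max(5.9/1.9, 837/243) = 3.444 servings → $2.07.
whole-barley bread only: max(5.9/1.3, 837/78) = 10.73 servings → $2.68.
cheddar only: max(5.9/0.2, 837/52) = 29.5 servings → $22.12.
cottage cheese only: max(5.9/0.2, 837/181) = 29.5 servings → $25.07.
tofu + whole-barley bread: intersection lies outside the first quadrant.
tofu + cheddar with both tight: 2.777 servings and 3.12 servings → $4.01.
tofu + cottage cheese with both tight: 3.049 servings and 0.5303 servings → $2.28.
whole-barley bread + cheddar with both tight: 2.681 servings and 12.07 servings → $9.73.
whole-barley bread + cottage cheese with both tight: 4.099 servings and 2.858 servings → $3.45.
cheddar + cottage cheese with both targets exact would need a negative amount; discard.
The minimum over all feasible corners is $2.07.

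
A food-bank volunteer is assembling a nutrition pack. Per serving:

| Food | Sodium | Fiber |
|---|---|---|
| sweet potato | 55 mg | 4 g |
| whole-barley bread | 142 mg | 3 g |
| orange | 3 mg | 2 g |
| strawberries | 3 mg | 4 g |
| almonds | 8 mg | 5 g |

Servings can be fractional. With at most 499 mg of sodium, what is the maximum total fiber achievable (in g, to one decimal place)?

Fiber per mg sodium: strawberries 1.333, orange 0.6667, almonds 0.625, sweet potato 0.07273, whole-barley bread 0.02113.
With no serving limits, spend the whole sodium allowance on strawberries: 499 mg / 3 mg × 4 g = 665.3 g.

665.3 g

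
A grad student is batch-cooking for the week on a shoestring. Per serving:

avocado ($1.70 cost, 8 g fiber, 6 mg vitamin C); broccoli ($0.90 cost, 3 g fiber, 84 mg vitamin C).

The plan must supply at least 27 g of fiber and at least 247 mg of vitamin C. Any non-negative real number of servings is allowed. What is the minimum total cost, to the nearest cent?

For a min-cost LP with two ≥-constraints, a basic feasible solution has at most two positive variables.
avocado only: max(27/8, 247/6) = 41.17 servings → $69.98.
broccoli only: max(27/3, 247/84) = 9 servings → $8.10.
avocado + broccoli with both tight: 2.335 servings and 2.774 servings → $6.47.
The minimum over all feasible corners is $6.47.

$6.47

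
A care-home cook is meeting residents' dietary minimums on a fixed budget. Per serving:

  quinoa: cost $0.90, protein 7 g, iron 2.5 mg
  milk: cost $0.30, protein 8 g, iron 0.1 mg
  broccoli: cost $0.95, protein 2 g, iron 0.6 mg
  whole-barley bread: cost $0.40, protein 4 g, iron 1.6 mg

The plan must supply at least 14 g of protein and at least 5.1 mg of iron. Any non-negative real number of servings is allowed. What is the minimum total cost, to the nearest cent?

$1.32

An LP optimum is at a vertex; with two nutrient constraints at most two foods are used. Check each candidate.
quinoa only: max(14/7, 5.1/2.5) = 2.04 servings → $1.84.
milk only: max(14/8, 5.1/0.1) = 51 servings → $15.30.
broccoli only: max(14/2, 5.1/0.6) = 8.5 servings → $8.07.
whole-barley bread only: max(14/4, 5.1/1.6) = 3.5 servings → $1.40.
quinoa + milk: intersection lies outside the first quadrant.
quinoa + broccoli: the both-tight solution has a negative serving — not a feasible corner.
quinoa + whole-barley bread with both tight: 1.667 servings and 0.5833 servings → $1.73.
milk + broccoli: intersection lies outside the first quadrant.
milk + whole-barley bread with both tight: 0.1613 servings and 3.177 servings → $1.32.
broccoli + whole-barley bread with both tight: 2.5 servings and 2.25 servings → $3.27.
The minimum over all feasible corners is $1.32.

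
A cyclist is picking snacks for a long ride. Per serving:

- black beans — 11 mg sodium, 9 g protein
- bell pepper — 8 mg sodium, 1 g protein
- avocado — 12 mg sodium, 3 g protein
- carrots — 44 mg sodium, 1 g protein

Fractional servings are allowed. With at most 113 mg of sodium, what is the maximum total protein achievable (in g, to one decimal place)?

92.5 g

Protein per mg sodium: black beans 0.8182, avocado 0.25, bell pepper 0.125, carrots 0.02273.
With no serving limits, spend the whole sodium allowance on black beans: 113 mg / 11 mg × 9 g = 92.5 g.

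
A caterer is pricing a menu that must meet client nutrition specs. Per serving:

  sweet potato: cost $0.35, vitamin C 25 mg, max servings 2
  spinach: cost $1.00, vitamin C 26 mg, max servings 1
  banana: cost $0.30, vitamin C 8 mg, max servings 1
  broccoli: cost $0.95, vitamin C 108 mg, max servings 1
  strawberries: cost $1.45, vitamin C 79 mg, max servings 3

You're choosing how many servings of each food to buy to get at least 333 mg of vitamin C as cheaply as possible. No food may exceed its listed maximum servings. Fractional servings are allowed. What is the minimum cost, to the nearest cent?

Cost per mg of vitamin C: broccoli $0.0088, sweet potato $0.0140, strawberries $0.0184, banana $0.0375, spinach $0.0385.
Take 1 serving of broccoli: +108.0 mg vitamin C for $0.95 (total $0.95, still need 225.0 mg).
Take 2 servings of sweet potato: +50.0 mg vitamin C for $0.70 (total $1.65, still need 175.0 mg).
Take 2.215 servings of strawberries: +175.0 mg vitamin C for $3.21 (total $4.86, still need 0.0 mg).
Greedy by cheapest-per-mg is optimal for a single linear constraint, so the minimum cost is $4.86.

$4.86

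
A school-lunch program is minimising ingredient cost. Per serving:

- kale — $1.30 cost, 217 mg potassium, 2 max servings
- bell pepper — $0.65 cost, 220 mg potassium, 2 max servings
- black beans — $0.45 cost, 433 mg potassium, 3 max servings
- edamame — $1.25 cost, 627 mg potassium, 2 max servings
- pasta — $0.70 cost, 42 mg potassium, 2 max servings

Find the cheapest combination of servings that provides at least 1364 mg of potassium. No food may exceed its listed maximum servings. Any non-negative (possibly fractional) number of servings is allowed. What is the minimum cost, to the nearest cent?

$1.48

Cost per mg of potassium: black beans $0.0010, edamame $0.0020, bell pepper $0.0030, kale $0.0060, pasta $0.0167.
Take 3 servings of black beans: +1299.0 mg potassium for $1.35 (total $1.35, still need 65.0 mg).
Take 0.1037 servings of edamame: +65.0 mg potassium for $0.13 (total $1.48, still need 0.0 mg).
Greedy by cheapest-per-mg is optimal for a single linear constraint, so the minimum cost is $1.48.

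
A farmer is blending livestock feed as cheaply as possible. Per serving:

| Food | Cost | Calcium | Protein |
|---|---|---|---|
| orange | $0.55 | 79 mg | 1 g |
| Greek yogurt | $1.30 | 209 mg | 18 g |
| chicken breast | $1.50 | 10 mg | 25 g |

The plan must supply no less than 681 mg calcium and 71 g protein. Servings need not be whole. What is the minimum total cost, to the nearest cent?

$4.97

Two binding constraints pin down two serving amounts, so the optimal mix uses at most two foods. The candidates are each food alone (scaled to the tighter of calcium/protein) and each pair with both constraints tight.
orange only: max(681/79, 71/1) = 71 servings → $39.05.
Greek yogurt only: max(681/209, 71/18) = 3.944 servings → $5.13.
chicken breast only: max(681/10, 71/25) = 68.1 servings → $102.15.
orange + Greek yogurt with both targets exact would need a negative amount; discard.
orange + chicken breast with both tight: 8.303 servings and 2.508 servings → $8.33.
Greek yogurt + chicken breast with both tight: 3.234 servings and 0.5116 servings → $4.97.
The minimum over all feasible corners is $4.97.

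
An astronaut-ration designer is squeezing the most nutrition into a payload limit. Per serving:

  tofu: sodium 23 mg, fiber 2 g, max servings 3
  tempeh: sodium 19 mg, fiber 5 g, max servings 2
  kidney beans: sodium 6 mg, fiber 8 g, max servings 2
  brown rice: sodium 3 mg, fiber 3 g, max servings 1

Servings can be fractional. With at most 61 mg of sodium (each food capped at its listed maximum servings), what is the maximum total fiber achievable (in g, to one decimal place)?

29.7 g

Fiber per mg sodium: kidney beans 1.333, brown rice 1, tempeh 0.2632, tofu 0.08696.
Take 2 servings of kidney beans: uses 12 mg sodium, +16.0 g fiber (running total 16.0 g).
Take 1 serving of brown rice: uses 3 mg sodium, +3.0 g fiber (running total 19.0 g).
Take 2 servings of tempeh: uses 38 mg sodium, +10.0 g fiber (running total 29.0 g).
Take 0.3478 servings of tofu: uses 8 mg sodium, +0.7 g fiber (running total 29.7 g).
Filling greedily by fiber-per-mg sodium is optimal for one linear limit, giving 29.7 g.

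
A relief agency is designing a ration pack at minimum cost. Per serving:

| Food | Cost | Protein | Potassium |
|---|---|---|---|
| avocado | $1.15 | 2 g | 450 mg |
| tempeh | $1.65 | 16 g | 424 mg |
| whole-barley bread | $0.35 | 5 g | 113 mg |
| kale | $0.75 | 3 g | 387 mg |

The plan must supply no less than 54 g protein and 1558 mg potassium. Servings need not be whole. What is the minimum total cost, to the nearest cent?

$4.35

Two binding constraints pin down two serving amounts, so the optimal mix uses at most two foods. The candidates are each food alone (scaled to the tighter of protein/potassium) and each pair with both constraints tight.
avocado only: max(54/2, 1558/450) = 27 servings → $31.05.
tempeh only: max(54/16, 1558/424) = 3.675 servings → $6.06.
whole-barley bread only: max(54/5, 1558/113) = 13.79 servings → $4.83.
kale only: max(54/3, 1558/387) = 18 servings → $13.50.
avocado + tempeh with both tight: 0.3199 servings and 3.335 servings → $5.87.
avocado + whole-barley bread with both tight: 0.834 servings and 10.47 servings → $4.62.
avocado + kale with both targets exact would need a negative amount; discard.
tempeh + whole-barley bread: the both-tight solution has a negative serving — not a feasible corner.
tempeh + kale with both tight: 3.298 servings and 0.413 servings → $5.75.
whole-barley bread + kale with both tight: 10.17 servings and 1.058 servings → $4.35.
So the least-cost plan costs $4.35.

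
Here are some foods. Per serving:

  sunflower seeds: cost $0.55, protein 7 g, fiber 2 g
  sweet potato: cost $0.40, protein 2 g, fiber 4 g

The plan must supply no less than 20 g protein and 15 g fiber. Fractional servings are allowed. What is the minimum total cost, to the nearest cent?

For a min-cost LP with two ≥-constraints, a basic feasible solution has at most two positive variables.
sunflower seeds only: max(20/7, 15/2) = 7.5 servings → $4.12.
sweet potato only: max(20/2, 15/4) = 10 servings → $4.00.
sunflower seeds + sweet potato with both tight: 2.083 servings and 2.708 servings → $2.23.
So the least-cost plan costs $2.23.

$2.23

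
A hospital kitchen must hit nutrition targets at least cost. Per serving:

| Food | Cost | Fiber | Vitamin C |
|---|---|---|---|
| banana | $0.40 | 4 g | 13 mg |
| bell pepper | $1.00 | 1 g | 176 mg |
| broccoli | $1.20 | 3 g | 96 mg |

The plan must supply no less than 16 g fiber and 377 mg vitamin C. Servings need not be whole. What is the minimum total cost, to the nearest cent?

For a min-cost LP with two ≥-constraints, a basic feasible solution has at most two positive variables.
banana only: max(16/4, 377/13) = 29 servings → $11.60.
bell pepper only: max(16/1, 377/176) = 16 servings → $16.00.
broccoli only: max(16/3, 377/96) = 5.333 servings → $6.40.
banana + bell pepper with both tight: 3.53 servings and 1.881 servings → $3.29.
banana + broccoli with both tight: 1.174 servings and 3.768 servings → $4.99.
bell pepper + broccoli: intersection lies outside the first quadrant.
Cheapest feasible corner: $3.29.

$3.29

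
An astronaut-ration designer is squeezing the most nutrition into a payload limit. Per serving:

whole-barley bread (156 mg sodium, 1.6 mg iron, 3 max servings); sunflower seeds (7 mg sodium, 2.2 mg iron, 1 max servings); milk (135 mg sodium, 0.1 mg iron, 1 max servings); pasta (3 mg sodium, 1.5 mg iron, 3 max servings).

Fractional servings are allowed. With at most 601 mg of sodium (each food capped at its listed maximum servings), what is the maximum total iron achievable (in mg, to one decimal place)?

11.6 mg

Iron per mg sodium: pasta 0.5, sunflower seeds 0.3143, whole-barley bread 0.01026, milk 0.0007407.
Take 3 servings of pasta: uses 9 mg sodium, +4.5 mg iron (running total 4.5 mg).
Take 1 serving of sunflower seeds: uses 7 mg sodium, +2.2 mg iron (running total 6.7 mg).
Take 3 servings of whole-barley bread: uses 468 mg sodium, +4.8 mg iron (running total 11.5 mg).
Take 0.8667 servings of milk: uses 117 mg sodium, +0.1 mg iron (running total 11.6 mg).
Filling greedily by iron-per-mg sodium is optimal for one linear limit, giving 11.6 mg.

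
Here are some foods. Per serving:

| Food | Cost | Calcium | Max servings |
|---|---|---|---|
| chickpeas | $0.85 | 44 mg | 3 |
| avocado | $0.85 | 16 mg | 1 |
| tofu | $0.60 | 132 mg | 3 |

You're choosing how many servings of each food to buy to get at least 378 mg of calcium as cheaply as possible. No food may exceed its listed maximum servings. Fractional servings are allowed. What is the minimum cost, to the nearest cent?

Cost per mg of calcium: tofu $0.0045, chickpeas $0.0193, avocado $0.0531.
Take 2.864 servings of tofu: +378.0 mg calcium for $1.72 (total $1.72, still need 0.0 mg).
Greedy by cheapest-per-mg is optimal for a single linear constraint, so the minimum cost is $1.72.

$1.72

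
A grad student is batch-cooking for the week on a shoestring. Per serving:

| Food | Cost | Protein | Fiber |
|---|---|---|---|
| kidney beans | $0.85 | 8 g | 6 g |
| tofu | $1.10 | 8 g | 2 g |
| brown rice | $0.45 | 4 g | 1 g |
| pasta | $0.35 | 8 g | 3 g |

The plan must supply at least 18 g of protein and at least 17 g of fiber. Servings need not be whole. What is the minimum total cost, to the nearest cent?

$1.98

Compare the cost at each extreme point of the feasible region.
kidney beans only: max(18/8, 17/6) = 2.833 servings → $2.41.
tofu only: max(18/8, 17/2) = 8.5 servings → $9.35.
brown rice only: max(18/4, 17/1) = 17 servings → $7.65.
pasta only: max(18/8, 17/3) = 5.667 servings → $1.98.
kidney beans + tofu: intersection lies outside the first quadrant.
kidney beans + brown rice: intersection lies outside the first quadrant.
kidney beans + pasta with both targets exact would need a negative amount; discard.
tofu + brown rice (both tight): parallel constraints — no distinct corner.
tofu + pasta: intersection lies outside the first quadrant.
brown rice + pasta with both targets exact would need a negative amount; discard.
Cheapest feasible corner: $1.98.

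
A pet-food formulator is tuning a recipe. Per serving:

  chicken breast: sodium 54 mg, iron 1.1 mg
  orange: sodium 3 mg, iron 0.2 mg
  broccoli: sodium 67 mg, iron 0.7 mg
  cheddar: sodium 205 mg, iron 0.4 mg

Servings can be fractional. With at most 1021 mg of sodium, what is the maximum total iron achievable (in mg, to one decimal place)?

Iron per mg sodium: orange 0.06667, chicken breast 0.02037, broccoli 0.01045, cheddar 0.001951.
With no serving limits, spend the whole sodium allowance on orange: 1021 mg / 3 mg × 0.2 mg = 68.1 mg.

68.1 mg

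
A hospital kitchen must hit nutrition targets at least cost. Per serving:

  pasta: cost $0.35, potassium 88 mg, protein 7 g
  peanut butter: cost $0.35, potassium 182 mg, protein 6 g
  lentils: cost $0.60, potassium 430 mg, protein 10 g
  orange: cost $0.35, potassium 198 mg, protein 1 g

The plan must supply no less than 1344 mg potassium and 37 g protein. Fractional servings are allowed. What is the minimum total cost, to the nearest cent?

This is a tiny linear program; its minimum lies at a vertex of the feasible set. List the vertices and price them.
pasta only: max(1344/88, 37/7) = 15.27 servings → $5.35.
peanut butter only: max(1344/182, 37/6) = 7.385 servings → $2.58.
lentils only: max(1344/430, 37/10) = 3.7 servings → $2.22.
orange only: max(1344/198, 37/1) = 37 servings → $12.95.
pasta + peanut butter: intersection lies outside the first quadrant.
pasta + lentils with both tight: 1.16 servings and 2.888 servings → $2.14.
pasta + orange with both tight: 4.609 servings and 4.74 servings → $3.27.
peanut butter + lentils with both tight: 3.25 servings and 1.75 servings → $2.19.
peanut butter + orange with both tight: 5.946 servings and 1.322 servings → $2.54.
lentils + orange with both targets exact would need a negative amount; discard.
So the least-cost plan costs $2.14.

$2.14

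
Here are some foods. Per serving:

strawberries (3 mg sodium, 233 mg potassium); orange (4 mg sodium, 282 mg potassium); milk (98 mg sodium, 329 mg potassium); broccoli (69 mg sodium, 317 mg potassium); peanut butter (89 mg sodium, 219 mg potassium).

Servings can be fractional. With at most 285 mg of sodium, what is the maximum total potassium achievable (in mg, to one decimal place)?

22135.0 mg

Potassium per mg sodium: strawberries 77.67, orange 70.5, broccoli 4.594, milk 3.357, peanut butter 2.461.
With no serving limits, spend the whole sodium allowance on strawberries: 285 mg / 3 mg × 233 mg = 22135.0 mg.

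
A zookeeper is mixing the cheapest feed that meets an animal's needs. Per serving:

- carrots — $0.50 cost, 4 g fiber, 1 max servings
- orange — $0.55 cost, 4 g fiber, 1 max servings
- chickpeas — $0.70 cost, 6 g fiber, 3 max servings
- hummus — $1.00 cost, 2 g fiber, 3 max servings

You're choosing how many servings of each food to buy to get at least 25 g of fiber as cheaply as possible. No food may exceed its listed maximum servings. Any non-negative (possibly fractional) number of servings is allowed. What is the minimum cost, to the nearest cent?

Cost per g of fiber: chickpeas $0.1167, carrots $0.1250, orange $0.1375, hummus $0.5000.
Take 3 servings of chickpeas: +18.0 g fiber for $2.10 (total $2.10, still need 7.0 g).
Take 1 serving of carrots: +4.0 g fiber for $0.50 (total $2.60, still need 3.0 g).
Take 0.75 servings of orange: +3.0 g fiber for $0.41 (total $3.01, still need 0.0 g).
Greedy by cheapest-per-g is optimal for a single linear constraint, so the minimum cost is $3.01.

$3.01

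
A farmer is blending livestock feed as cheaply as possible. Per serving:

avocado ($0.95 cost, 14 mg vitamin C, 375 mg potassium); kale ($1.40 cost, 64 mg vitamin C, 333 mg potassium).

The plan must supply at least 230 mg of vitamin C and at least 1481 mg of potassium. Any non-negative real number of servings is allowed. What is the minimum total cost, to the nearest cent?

This is a tiny linear program; its minimum lies at a vertex of the feasible set. List the vertices and price them.
avocado only: max(230/14, 1481/375) = 16.43 servings → $15.61.
kale only: max(230/64, 1481/333) = 4.447 servings → $6.23.
avocado + kale with both tight: 0.9408 servings and 3.388 servings → $5.64.
So the least-cost plan costs $5.64.

$5.64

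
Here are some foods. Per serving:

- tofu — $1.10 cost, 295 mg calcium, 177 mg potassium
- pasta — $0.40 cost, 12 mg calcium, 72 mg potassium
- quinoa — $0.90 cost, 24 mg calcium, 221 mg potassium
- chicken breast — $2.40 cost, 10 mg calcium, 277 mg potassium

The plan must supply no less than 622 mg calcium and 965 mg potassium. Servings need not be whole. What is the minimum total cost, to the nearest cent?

$4.64

Check every corner: each single food scaled to meet both minima, and each pair solved so both constraints bind.
tofu only: max(622/295, 965/177) = 5.452 servings → $6.00.
pasta only: max(622/12, 965/72) = 51.83 servings → $20.73.
quinoa only: max(622/24, 965/221) = 25.92 servings → $23.32.
chicken breast only: max(622/10, 965/277) = 62.2 servings → $149.28.
tofu + pasta with both tight: 1.737 servings and 9.133 servings → $5.56.
tofu + quinoa with both tight: 1.875 servings and 2.864 servings → $4.64.
tofu + chicken breast with both tight: 2.034 servings and 2.184 servings → $7.48.
pasta + quinoa: the both-tight solution has a negative serving — not a feasible corner.
pasta + chicken breast: the both-tight solution has a negative serving — not a feasible corner.
quinoa + chicken breast with both targets exact would need a negative amount; discard.
The minimum over all feasible corners is $4.64.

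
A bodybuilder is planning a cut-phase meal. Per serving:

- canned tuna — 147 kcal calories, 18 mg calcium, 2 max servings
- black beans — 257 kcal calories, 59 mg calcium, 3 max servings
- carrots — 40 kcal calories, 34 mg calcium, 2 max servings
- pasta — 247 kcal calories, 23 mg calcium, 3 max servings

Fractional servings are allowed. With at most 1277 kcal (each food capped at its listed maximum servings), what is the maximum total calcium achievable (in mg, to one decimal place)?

Calcium per kcal: carrots 0.85, black beans 0.2296, canned tuna 0.1224, pasta 0.09312.
Take 2 servings of carrots: uses 80 kcal, +68.0 mg calcium (running total 68.0 mg).
Take 3 servings of black beans: uses 771 kcal, +177.0 mg calcium (running total 245.0 mg).
Take 2 servings of canned tuna: uses 294 kcal, +36.0 mg calcium (running total 281.0 mg).
Take 0.5344 servings of pasta: uses 132 kcal, +12.3 mg calcium (running total 293.3 mg).
Filling greedily by calcium-per-kcal is optimal for one linear limit, giving 293.3 mg.

293.3 mg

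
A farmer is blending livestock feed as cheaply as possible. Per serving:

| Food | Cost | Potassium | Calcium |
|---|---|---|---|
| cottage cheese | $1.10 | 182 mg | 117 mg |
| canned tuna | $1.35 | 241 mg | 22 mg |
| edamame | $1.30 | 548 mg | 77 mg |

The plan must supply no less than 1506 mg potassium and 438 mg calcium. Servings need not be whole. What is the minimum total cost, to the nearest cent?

$5.23

For a min-cost LP with two ≥-constraints, a basic feasible solution has at most two positive variables.
cottage cheese only: max(1506/182, 438/117) = 8.275 servings → $9.10.
canned tuna only: max(1506/241, 438/22) = 19.91 servings → $26.88.
edamame only: max(1506/548, 438/77) = 5.688 servings → $7.39.
cottage cheese + canned tuna with both tight: 2.994 servings and 3.988 servings → $8.68.
cottage cheese + edamame with both tight: 2.476 servings and 1.926 servings → $5.23.
canned tuna + edamame with both targets exact would need a negative amount; discard.
So the least-cost plan costs $5.23.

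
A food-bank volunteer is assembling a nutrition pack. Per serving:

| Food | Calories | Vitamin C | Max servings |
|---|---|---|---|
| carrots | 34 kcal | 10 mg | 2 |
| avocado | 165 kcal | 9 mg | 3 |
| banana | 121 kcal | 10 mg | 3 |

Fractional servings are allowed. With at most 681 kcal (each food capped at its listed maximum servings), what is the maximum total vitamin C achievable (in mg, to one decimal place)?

Vitamin C per kcal: carrots 0.2941, banana 0.08264, avocado 0.05455.
Take 2 servings of carrots: uses 68 kcal, +20.0 mg vitamin C (running total 20.0 mg).
Take 3 servings of banana: uses 363 kcal, +30.0 mg vitamin C (running total 50.0 mg).
Take 1.515 servings of avocado: uses 250 kcal, +13.6 mg vitamin C (running total 63.6 mg).
Greedy by best ratio exhausts the calories allowance optimally: 63.6 mg.

63.6 mg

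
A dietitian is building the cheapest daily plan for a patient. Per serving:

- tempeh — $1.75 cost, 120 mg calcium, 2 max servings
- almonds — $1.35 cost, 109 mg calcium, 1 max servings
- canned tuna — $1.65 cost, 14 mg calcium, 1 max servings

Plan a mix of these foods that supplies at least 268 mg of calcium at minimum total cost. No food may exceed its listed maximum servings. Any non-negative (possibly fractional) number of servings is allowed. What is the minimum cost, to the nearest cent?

$3.67

Cost per mg of calcium: almonds $0.0124, tempeh $0.0146, canned tuna $0.1179.
Take 1 serving of almonds: +109.0 mg calcium for $1.35 (total $1.35, still need 159.0 mg).
Take 1.325 servings of tempeh: +159.0 mg calcium for $2.32 (total $3.67, still need 0.0 mg).
Filling from the cheapest source first is optimal under one linear minimum: $3.67.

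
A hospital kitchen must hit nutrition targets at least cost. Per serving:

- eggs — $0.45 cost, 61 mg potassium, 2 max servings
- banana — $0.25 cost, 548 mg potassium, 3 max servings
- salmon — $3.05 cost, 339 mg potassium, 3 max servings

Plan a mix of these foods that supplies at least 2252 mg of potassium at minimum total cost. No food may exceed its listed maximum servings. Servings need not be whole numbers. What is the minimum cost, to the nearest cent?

$6.02

Cost per mg of potassium: banana $0.0005, eggs $0.0074, salmon $0.0090.
Take 3 servings of banana: +1644.0 mg potassium for $0.75 (total $0.75, still need 608.0 mg).
Take 2 servings of eggs: +122.0 mg potassium for $0.90 (total $1.65, still need 486.0 mg).
Take 1.434 servings of salmon: +486.0 mg potassium for $4.37 (total $6.02, still need 0.0 mg).
Greedy by cheapest-per-mg is optimal for a single linear constraint, so the minimum cost is $6.02.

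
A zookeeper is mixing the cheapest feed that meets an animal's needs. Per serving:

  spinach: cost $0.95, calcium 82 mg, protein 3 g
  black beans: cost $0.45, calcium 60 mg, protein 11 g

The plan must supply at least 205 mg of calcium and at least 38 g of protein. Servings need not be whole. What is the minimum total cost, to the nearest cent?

Minimising a linear cost over {calcium ≥ 205, protein ≥ 38, servings ≥ 0} — the optimum is at a vertex, using one or two foods.
spinach only: max(205/82, 38/3) = 12.67 servings → $12.03.
black beans only: max(205/60, 38/11) = 3.455 servings → $1.55.
spinach + black beans: intersection lies outside the first quadrant.
The minimum over all feasible corners is $1.55.

$1.55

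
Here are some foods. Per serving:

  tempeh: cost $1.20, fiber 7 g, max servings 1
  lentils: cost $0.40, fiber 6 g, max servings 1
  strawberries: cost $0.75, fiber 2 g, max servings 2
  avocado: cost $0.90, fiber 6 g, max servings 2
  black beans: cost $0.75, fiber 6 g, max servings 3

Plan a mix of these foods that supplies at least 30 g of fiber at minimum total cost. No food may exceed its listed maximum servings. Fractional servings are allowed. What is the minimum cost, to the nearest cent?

$3.55

Cost per g of fiber: lentils $0.0667, black beans $0.1250, avocado $0.1500, tempeh $0.1714, strawberries $0.3750.
Take 1 serving of lentils: +6.0 g fiber for $0.40 (total $0.40, still need 24.0 g).
Take 3 servings of black beans: +18.0 g fiber for $2.25 (total $2.65, still need 6.0 g).
Take 1 serving of avocado: +6.0 g fiber for $0.90 (total $3.55, still need 0.0 g).
Greedy by cheapest-per-g is optimal for a single linear constraint, so the minimum cost is $3.55.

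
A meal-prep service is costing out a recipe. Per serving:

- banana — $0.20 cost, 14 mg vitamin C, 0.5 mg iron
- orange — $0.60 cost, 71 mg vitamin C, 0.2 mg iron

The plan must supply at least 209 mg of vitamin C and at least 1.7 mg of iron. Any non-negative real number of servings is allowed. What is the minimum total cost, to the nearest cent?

$1.96

banana only: max(209/14, 1.7/0.5) = 14.93 servings → $2.99.
orange only: max(209/71, 1.7/0.2) = 8.5 servings → $5.10.
banana + orange with both tight: 2.413 servings and 2.468 servings → $1.96.
Cheapest feasible corner: $1.96.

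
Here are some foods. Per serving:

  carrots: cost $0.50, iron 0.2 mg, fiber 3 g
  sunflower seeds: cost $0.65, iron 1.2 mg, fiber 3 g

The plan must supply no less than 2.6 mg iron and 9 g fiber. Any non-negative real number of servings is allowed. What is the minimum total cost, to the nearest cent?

$1.80

With two linear requirements the optimum uses one or two foods; enumerate the corners.
carrots only: max(2.6/0.2, 9/3) = 13 servings → $6.50.
sunflower seeds only: max(2.6/1.2, 9/3) = 3 servings → $1.95.
carrots + sunflower seeds with both tight: 1 serving and 2 servings → $1.80.
Cheapest feasible corner: $1.80.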